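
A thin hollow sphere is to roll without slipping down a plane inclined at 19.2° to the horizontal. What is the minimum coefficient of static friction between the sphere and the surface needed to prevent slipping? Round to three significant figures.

With I = (2/3)MR², the ratio k = I/(MR²) is 2/3.
Along the incline Mg sinθ − f = Ma, and torque about the center fR = Iα = kMR²(a/R) gives f = kMa.
These give a = g sinθ/(1+k) and the required friction f = kMg sinθ/(1+k).
The normal force is N = Mg cosθ, so μ_min = f/N = k tanθ/(1+k).
μ_min = (2/3) × tan19.2° / 1.667 ≈ 0.139.

μ_min ≈ 0.139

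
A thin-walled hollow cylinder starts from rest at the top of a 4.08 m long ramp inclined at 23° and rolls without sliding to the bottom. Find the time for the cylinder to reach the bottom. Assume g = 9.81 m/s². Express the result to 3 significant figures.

Here I = MR², so the shape factor k = I/(MR²) = 1.
Translational: Mg sinθ − f = Ma. Rotational about the CM: fR = Iα = kMRa, so f = kMa.
Hence a = g sinθ/(1+k) = 9.81×sin23°/2 = 1.917 m/s².
Starting from rest, L = ½at², so t = √(2L/a) = √(2×4.08/1.917) ≈ 2.06 s.

t ≈ 2.06 s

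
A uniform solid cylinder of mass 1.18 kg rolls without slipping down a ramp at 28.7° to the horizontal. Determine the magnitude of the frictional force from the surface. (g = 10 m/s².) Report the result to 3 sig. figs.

The moment of inertia is (1/2)MR², giving k ≡ I/(MR²) = 0.5.
Newton's second law down the slope: Mg sinθ − f = Ma. The torque equation fR = Iα (with α = a/R) gives f = kMa.
Combining, a = g sinθ/(1+k) and f = kMa = kMg sinθ/(1+k).
f = 0.5 × 1.18 × 10 × sin28.7° / 1.5 ≈ 1.89 N.

f ≈ 1.89 N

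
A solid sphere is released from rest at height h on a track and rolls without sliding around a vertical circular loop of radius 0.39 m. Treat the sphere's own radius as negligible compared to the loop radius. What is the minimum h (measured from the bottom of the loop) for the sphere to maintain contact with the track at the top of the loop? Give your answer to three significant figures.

The moment of inertia is (2/5)MR², giving k ≡ I/(MR²) = 0.4.
At the top of the loop, the minimum-contact condition is Mg = Mv_top²/r, so v_top² = gr.
With ω = v/R, the kinetic energy at speed v is ½(1+k)Mv² = (7/10)Mv².
Energy conservation from release (height h) to the top (height 2r): Mgh = Mg(2r) + (7/10)M·gr.
Thus h_min = 2r + (1+k)r/2 = r(2 + 1.4/2) = 0.39 × 2.7 ≈ 1.05 m.

h_min ≈ 1.05 m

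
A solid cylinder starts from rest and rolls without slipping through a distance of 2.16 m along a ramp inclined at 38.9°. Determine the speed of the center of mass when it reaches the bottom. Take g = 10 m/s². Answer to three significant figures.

v ≈ 4.25 m/s

The moment of inertia is (1/2)MR², giving k ≡ I/(MR²) = 0.5.
Pure rolling means v = ωR; then KE = ½Mv² + ½I(v/R)² = ½(1+k)Mv² = (3/4)Mv².
The vertical drop is h = L sinθ = 2.16 × sin38.9° = 1.356 m.
Energy conservation: Mgh = (3/4)Mv², so v = √(2gh/(1+k)) = √(2 × 10 × 1.356 / 1.5) ≈ 4.25 m/s.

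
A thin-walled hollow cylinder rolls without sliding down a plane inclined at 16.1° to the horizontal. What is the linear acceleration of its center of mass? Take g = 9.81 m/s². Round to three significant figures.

a ≈ 1.36 m/s²

For this body I = MR², i.e. k = I/(MR²) = 1.
Translational: Mg sinθ − f = Ma. Rotational about the CM: fR = Iα = kMRa, so f = kMa.
Eliminating f: Mg sinθ = (1+k)Ma, so a = g sinθ/(1+k) = 9.81 × sin16.1° / 2 ≈ 1.36 m/s².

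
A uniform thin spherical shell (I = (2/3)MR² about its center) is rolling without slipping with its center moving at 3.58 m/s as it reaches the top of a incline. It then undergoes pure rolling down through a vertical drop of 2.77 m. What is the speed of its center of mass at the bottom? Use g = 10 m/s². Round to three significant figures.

Here I = (2/3)MR², so the shape factor k = I/(MR²) = 2/3.
Since it rolls without slipping, ω = v/R and KE = ½Mv² + ½Iω² = ½(1+k)Mv² = (5/6)Mv².
Energy conservation: (5/6)Mv₀² + Mgh = (5/6)Mv², so v² = v₀² + 2gh/(1+k).
v = √(3.58² + 2×10×2.77/1.667) = √46.06 ≈ 6.79 m/s.

v ≈ 6.79 m/s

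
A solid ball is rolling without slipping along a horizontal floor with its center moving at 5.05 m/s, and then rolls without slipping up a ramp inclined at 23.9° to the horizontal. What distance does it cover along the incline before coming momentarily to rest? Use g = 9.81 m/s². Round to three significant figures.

d ≈ 4.49 m

For this body I = (2/5)MR², i.e. k = I/(MR²) = 0.4.
Rolling without slipping gives ω = v/R, so the total kinetic energy is ½Mv² + ½Iω² = ½(1+k)Mv² = (7/10)Mv².
Setting this equal to Mgh gives the vertical rise h = (1+k)v₀²/(2g) = 1.4×5.05²/(2×9.81) = 1.82 m.
The distance along the slope is d = h/sinθ = 1.82/sin23.9° ≈ 4.49 m.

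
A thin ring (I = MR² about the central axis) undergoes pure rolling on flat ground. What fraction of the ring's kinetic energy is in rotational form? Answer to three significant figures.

For this body I = MR², i.e. k = I/(MR²) = 1.
With ω = v/R, KE_trans = ½Mv² and KE_rot = ½Iω² = ½kMv², so KE_total = ½(1+k)Mv².
The rotational fraction is therefore k/(1+k) = 1/2 ≈ 0.500.

fraction ≈ 0.500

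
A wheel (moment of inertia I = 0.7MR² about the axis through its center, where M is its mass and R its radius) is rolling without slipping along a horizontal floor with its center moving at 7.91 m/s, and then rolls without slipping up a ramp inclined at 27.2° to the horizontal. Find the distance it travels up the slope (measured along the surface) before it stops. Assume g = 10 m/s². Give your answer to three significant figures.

For this body I = 0.7MR², i.e. k = I/(MR²) = 0.7.
Rolling without slipping gives ω = v/R, so the total kinetic energy is ½Mv² + ½Iω² = ½(1+k)Mv² = (17/20)Mv².
Setting this equal to Mgh gives the vertical rise h = (1+k)v₀²/(2g) = 1.7×7.91²/(2×10) = 5.318 m.
Along the incline, d = h/sinθ = 5.318/sin27.2° ≈ 11.6 m.

d ≈ 11.6 m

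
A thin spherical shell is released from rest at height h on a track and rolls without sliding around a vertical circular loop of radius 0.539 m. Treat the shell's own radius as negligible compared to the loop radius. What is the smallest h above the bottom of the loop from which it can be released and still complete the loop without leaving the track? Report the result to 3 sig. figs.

h_min ≈ 1.53 m

Here I = (2/3)MR², so the shape factor k = I/(MR²) = 2/3.
At the top, contact is just lost when gravity alone supplies the centripetal force: Mg = Mv_top²/r, i.e. v_top² = gr.
With ω = v/R, the kinetic energy at speed v is ½(1+k)Mv² = (5/6)Mv².
Energy conservation from release (height h) to the top (height 2r): Mgh = Mg(2r) + (5/6)M·gr.
Thus h_min = 2r + (1+k)r/2 = r(2 + 1.667/2) = 0.539 × 2.833 ≈ 1.53 m.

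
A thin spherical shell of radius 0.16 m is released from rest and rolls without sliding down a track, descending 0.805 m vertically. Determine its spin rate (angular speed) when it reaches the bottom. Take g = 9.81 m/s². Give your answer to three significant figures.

With I = (2/3)MR², the ratio k = I/(MR²) is 2/3.
Pure rolling means v = ωR; then KE = ½Mv² + ½I(v/R)² = ½(1+k)Mv² = (5/6)Mv².
Energy conservation Mgh = ½(1+k)Mv² gives v = √(2gh/(1+k)) = √(2 × 9.81 × 0.805 / 1.667) = 3.078 m/s.
Then ω = v/R = 3.078 / 0.16 ≈ 19.2 rad/s.

ω ≈ 19.2 rad/s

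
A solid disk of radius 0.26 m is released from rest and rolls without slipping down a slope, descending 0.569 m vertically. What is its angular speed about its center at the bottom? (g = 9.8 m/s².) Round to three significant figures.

With I = (1/2)MR², the ratio k = I/(MR²) is 0.5.
The rolling condition ω = v/R makes the rotational term ½I(v/R)² = ½kMv², so KE_total = ½(1+k)Mv² = (3/4)Mv².
Energy conservation Mgh = ½(1+k)Mv² gives v = √(2gh/(1+k)) = √(2 × 9.8 × 0.569 / 1.5) = 2.727 m/s.
The angular speed follows from ω = v/R = 2.727/0.26 ≈ 10.5 rad/s.

ω ≈ 10.5 rad/s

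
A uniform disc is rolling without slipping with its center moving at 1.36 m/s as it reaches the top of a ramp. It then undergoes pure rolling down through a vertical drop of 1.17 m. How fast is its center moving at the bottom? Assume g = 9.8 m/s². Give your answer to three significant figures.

v ≈ 4.14 m/s

With I = (1/2)MR², the ratio k = I/(MR²) is 0.5.
Rolling without slipping gives ω = v/R, so the total kinetic energy is ½Mv² + ½Iω² = ½(1+k)Mv² = (3/4)Mv².
Conserving energy between top and bottom: (3/4)Mv² = (3/4)Mv₀² + Mgh, hence v² = v₀² + 2gh/(1+k).
v = √(1.36² + 2×9.8×1.17/1.5) = √17.14 ≈ 4.14 m/s.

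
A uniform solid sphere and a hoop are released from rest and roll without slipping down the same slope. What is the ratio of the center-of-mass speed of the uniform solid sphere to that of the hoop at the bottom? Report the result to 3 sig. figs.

Each satisfies Mgh = ½(1+k)Mv² with k = I/(MR²), so v ∝ 1/√(1+k).
For the uniform solid sphere k = 0.4; for the hoop k = 1.
v₁/v₂ = √((1+k₂)/(1+k₁)) = √(2/1.4) ≈ 1.20.

v_ratio ≈ 1.20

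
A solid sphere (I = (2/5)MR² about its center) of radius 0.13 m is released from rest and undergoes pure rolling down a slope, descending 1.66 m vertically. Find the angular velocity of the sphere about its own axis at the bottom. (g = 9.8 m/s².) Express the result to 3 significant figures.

ω ≈ 37.1 rad/s

Here I = (2/5)MR², so the shape factor k = I/(MR²) = 0.4.
The rolling condition ω = v/R makes the rotational term ½I(v/R)² = ½kMv², so KE_total = ½(1+k)Mv² = (7/10)Mv².
Energy conservation Mgh = ½(1+k)Mv² gives v = √(2gh/(1+k)) = √(2 × 9.8 × 1.66 / 1.4) = 4.821 m/s.
Then ω = v/R = 4.821 / 0.13 ≈ 37.1 rad/s.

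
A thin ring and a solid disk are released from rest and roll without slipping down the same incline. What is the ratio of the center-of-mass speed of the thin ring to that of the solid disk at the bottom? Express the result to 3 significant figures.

v_ratio ≈ 0.866

Each satisfies Mgh = ½(1+k)Mv² with k = I/(MR²), so v ∝ 1/√(1+k).
For the thin ring k = 1; for the solid disk k = 0.5.
v₁/v₂ = √((1+k₂)/(1+k₁)) = √(1.5/2) ≈ 0.866.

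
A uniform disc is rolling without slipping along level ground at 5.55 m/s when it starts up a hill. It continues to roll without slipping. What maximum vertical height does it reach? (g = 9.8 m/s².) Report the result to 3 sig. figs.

h ≈ 2.36 m

For this body I = (1/2)MR², i.e. k = I/(MR²) = 0.5.
Since it rolls without slipping, ω = v/R and KE = ½Mv² + ½Iω² = ½(1+k)Mv² = (3/4)Mv².
All of this converts to potential energy at the highest point: (3/4)Mv₀² = Mgh.
Thus h = (1+k)v₀²/(2g) = 1.5 × 5.55² / (2 × 9.8) ≈ 2.36 m.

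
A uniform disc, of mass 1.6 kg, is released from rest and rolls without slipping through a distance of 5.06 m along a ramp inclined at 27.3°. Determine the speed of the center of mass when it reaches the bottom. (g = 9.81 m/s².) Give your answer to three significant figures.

For this body I = (1/2)MR², i.e. k = I/(MR²) = 0.5.
Since it rolls without slipping, ω = v/R and KE = ½Mv² + ½Iω² = ½(1+k)Mv² = (3/4)Mv².
The vertical drop is h = L sinθ = 5.06 × sin27.3° = 2.321 m.
Setting Mgh = (3/4)Mv² gives v = √(2gh/(1+k)) = √(2·9.81·2.321/1.5) ≈ 5.51 m/s.

v ≈ 5.51 m/s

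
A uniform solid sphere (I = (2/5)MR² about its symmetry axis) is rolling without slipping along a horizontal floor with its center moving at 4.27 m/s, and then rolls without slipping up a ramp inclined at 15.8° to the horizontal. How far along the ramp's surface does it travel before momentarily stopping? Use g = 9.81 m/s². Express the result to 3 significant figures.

d ≈ 4.78 m

For this body I = (2/5)MR², i.e. k = I/(MR²) = 0.4.
Since it rolls without slipping, ω = v/R and KE = ½Mv² + ½Iω² = ½(1+k)Mv² = (7/10)Mv².
Setting this equal to Mgh gives the vertical rise h = (1+k)v₀²/(2g) = 1.4×4.27²/(2×9.81) = 1.301 m.
Along the incline, d = h/sinθ = 1.301/sin15.8° ≈ 4.78 m.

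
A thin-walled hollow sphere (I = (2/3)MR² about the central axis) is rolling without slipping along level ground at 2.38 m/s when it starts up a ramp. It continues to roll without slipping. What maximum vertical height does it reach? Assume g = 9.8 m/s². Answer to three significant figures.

h ≈ 0.482 m

The moment of inertia is (2/3)MR², giving k ≡ I/(MR²) = 2/3.
Pure rolling means v = ωR; then KE = ½Mv² + ½I(v/R)² = ½(1+k)Mv² = (5/6)Mv².
At the top the kinetic energy is zero, so (5/6)Mv₀² = Mgh.
Thus h = (1+k)v₀²/(2g) = 1.667 × 2.38² / (2 × 9.8) ≈ 0.482 m.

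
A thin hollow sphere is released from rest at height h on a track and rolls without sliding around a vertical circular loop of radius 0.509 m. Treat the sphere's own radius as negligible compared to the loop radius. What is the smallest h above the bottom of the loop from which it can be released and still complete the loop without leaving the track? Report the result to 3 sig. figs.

h_min ≈ 1.44 m

For this body I = (2/3)MR², i.e. k = I/(MR²) = 2/3.
At the top, contact is just lost when gravity alone supplies the centripetal force: Mg = Mv_top²/r, i.e. v_top² = gr.
With ω = v/R, the kinetic energy at speed v is ½(1+k)Mv² = (5/6)Mv².
Energy conservation from release (height h) to the top (height 2r): Mgh = Mg(2r) + (5/6)M·gr.
Thus h_min = 2r + (1+k)r/2 = r(2 + 1.667/2) = 0.509 × 2.833 ≈ 1.44 m.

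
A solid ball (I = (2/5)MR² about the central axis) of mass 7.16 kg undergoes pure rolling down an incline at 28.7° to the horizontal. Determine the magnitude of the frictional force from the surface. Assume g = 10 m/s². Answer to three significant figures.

f ≈ 9.82 N

For this body I = (2/5)MR², i.e. k = I/(MR²) = 0.4.
Newton's second law down the slope: Mg sinθ − f = Ma. The torque equation fR = Iα (with α = a/R) gives f = kMa.
Combining, a = g sinθ/(1+k) and f = kMa = kMg sinθ/(1+k).
f = 0.4 × 7.16 × 10 × sin28.7° / 1.4 ≈ 9.82 N.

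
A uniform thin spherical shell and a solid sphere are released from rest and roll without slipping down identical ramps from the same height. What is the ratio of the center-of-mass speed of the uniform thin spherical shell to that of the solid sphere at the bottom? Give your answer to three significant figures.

Each satisfies Mgh = ½(1+k)Mv² with k = I/(MR²), so v ∝ 1/√(1+k).
For the uniform thin spherical shell k = 2/3; for the solid sphere k = 0.4.
v₁/v₂ = √((1+k₂)/(1+k₁)) = √(1.4/1.667) ≈ 0.917.

v_ratio ≈ 0.917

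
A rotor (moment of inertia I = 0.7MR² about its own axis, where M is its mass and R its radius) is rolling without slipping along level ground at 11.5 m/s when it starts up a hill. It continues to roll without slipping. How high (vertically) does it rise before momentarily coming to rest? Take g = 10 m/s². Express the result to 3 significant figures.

h ≈ 11.2 m

With I = 0.7MR², the ratio k = I/(MR²) is 0.7.
Since it rolls without slipping, ω = v/R and KE = ½Mv² + ½Iω² = ½(1+k)Mv² = (17/20)Mv².
All of this converts to potential energy at the highest point: (17/20)Mv₀² = Mgh.
Thus h = (1+k)v₀²/(2g) = 1.7 × 11.5² / (2 × 10) ≈ 11.2 m.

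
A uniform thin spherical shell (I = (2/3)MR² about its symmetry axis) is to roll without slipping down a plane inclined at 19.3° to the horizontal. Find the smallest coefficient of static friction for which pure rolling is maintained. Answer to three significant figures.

μ_min ≈ 0.140

Here I = (2/3)MR², so the shape factor k = I/(MR²) = 2/3.
Translational: Mg sinθ − f = Ma. Rotational about the CM: fR = Iα = kMRa, so f = kMa.
These give a = g sinθ/(1+k) and the required friction f = kMg sinθ/(1+k).
The normal force is N = Mg cosθ, so μ_min = f/N = k tanθ/(1+k).
μ_min = (2/3) × tan19.3° / 1.667 ≈ 0.140.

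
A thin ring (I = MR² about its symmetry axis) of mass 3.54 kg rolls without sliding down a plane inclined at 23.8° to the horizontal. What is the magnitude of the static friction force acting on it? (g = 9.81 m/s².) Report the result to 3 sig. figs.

The moment of inertia is MR², giving k ≡ I/(MR²) = 1.
Newton's second law down the slope: Mg sinθ − f = Ma. The torque equation fR = Iα (with α = a/R) gives f = kMa.
Combining, a = g sinθ/(1+k) and f = kMa = kMg sinθ/(1+k).
f = 1 × 3.54 × 9.81 × sin23.8° / 2 ≈ 7.01 N.

f ≈ 7.01 N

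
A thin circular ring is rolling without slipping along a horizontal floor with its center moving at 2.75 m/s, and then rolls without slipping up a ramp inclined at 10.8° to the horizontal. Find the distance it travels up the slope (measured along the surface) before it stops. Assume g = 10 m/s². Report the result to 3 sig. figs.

For this body I = MR², i.e. k = I/(MR²) = 1.
Since it rolls without slipping, ω = v/R and KE = ½Mv² + ½Iω² = ½(1+k)Mv² = Mv².
Setting this equal to Mgh gives the vertical rise h = (1+k)v₀²/(2g) = 2×2.75²/(2×10) = 0.7562 m.
Along the incline, d = h/sinθ = 0.7562/sin10.8° ≈ 4.04 m.

d ≈ 4.04 m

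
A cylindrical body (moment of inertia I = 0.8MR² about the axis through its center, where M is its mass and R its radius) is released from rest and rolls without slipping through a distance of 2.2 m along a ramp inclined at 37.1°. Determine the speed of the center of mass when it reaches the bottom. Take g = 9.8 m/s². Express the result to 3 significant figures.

v ≈ 3.80 m/s

For this body I = 0.8MR², i.e. k = I/(MR²) = 0.8.
Since it rolls without slipping, ω = v/R and KE = ½Mv² + ½Iω² = ½(1+k)Mv² = (9/10)Mv².
The vertical drop is h = L sinθ = 2.2 × sin37.1° = 1.327 m.
Setting Mgh = (9/10)Mv² gives v = √(2gh/(1+k)) = √(2·9.8·1.327/1.8) ≈ 3.80 m/s.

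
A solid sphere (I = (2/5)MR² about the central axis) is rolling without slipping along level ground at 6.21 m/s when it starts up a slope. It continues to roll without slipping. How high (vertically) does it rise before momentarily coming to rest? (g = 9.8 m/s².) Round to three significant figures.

With I = (2/5)MR², the ratio k = I/(MR²) is 0.4.
The rolling condition ω = v/R makes the rotational term ½I(v/R)² = ½kMv², so KE_total = ½(1+k)Mv² = (7/10)Mv².
At the top the kinetic energy is zero, so (7/10)Mv₀² = Mgh.
Thus h = (1+k)v₀²/(2g) = 1.4 × 6.21² / (2 × 9.8) ≈ 2.75 m.

h ≈ 2.75 m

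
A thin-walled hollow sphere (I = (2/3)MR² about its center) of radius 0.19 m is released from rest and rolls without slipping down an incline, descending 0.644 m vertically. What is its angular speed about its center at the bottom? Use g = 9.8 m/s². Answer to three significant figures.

ω ≈ 14.5 rad/s

The moment of inertia is (2/3)MR², giving k ≡ I/(MR²) = 2/3.
Pure rolling means v = ωR; then KE = ½Mv² + ½I(v/R)² = ½(1+k)Mv² = (5/6)Mv².
Energy conservation Mgh = ½(1+k)Mv² gives v = √(2gh/(1+k)) = √(2 × 9.8 × 0.644 / 1.667) = 2.752 m/s.
The angular speed follows from ω = v/R = 2.752/0.19 ≈ 14.5 rad/s.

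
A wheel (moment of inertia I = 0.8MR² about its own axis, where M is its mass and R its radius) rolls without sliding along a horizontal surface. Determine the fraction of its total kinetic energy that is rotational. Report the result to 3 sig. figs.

Here I = 0.8MR², so the shape factor k = I/(MR²) = 0.8.
With ω = v/R, KE_trans = ½Mv² and KE_rot = ½Iω² = ½kMv², so KE_total = ½(1+k)Mv².
The rotational fraction is therefore k/(1+k) = 0.8/1.8 ≈ 0.444.

fraction ≈ 0.444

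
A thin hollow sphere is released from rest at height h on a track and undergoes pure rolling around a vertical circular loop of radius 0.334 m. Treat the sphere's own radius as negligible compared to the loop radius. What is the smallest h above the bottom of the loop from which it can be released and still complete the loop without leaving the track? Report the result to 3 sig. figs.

h_min ≈ 0.946 m

For this body I = (2/3)MR², i.e. k = I/(MR²) = 2/3.
At the top, contact is just lost when gravity alone supplies the centripetal force: Mg = Mv_top²/r, i.e. v_top² = gr.
With ω = v/R, the kinetic energy at speed v is ½(1+k)Mv² = (5/6)Mv².
Energy conservation from release (height h) to the top (height 2r): Mgh = Mg(2r) + (5/6)M·gr.
Thus h_min = 2r + (1+k)r/2 = r(2 + 1.667/2) = 0.334 × 2.833 ≈ 0.946 m.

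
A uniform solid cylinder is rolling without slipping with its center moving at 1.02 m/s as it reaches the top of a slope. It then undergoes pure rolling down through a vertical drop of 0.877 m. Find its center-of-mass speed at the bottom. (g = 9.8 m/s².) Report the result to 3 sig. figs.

v ≈ 3.54 m/s

For this body I = (1/2)MR², i.e. k = I/(MR²) = 0.5.
Pure rolling means v = ωR; then KE = ½Mv² + ½I(v/R)² = ½(1+k)Mv² = (3/4)Mv².
Conserving energy between top and bottom: (3/4)Mv² = (3/4)Mv₀² + Mgh, hence v² = v₀² + 2gh/(1+k).
v = √(1.02² + 2×9.8×0.877/1.5) = √12.5 ≈ 3.54 m/s.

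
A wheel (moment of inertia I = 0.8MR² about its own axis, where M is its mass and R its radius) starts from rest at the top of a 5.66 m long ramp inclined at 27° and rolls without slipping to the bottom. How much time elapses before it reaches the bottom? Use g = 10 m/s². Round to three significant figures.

t ≈ 2.12 s

With I = 0.8MR², the ratio k = I/(MR²) is 0.8.
Newton's second law down the slope: Mg sinθ − f = Ma. The torque equation fR = Iα (with α = a/R) gives f = kMa.
Hence a = g sinθ/(1+k) = 10×sin27°/1.8 = 2.522 m/s².
Starting from rest, L = ½at², so t = √(2L/a) = √(2×5.66/2.522) ≈ 2.12 s.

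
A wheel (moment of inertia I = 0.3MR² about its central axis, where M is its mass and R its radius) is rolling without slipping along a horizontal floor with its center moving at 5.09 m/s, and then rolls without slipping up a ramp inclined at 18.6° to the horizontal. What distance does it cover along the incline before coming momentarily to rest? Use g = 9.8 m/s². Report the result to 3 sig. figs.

The moment of inertia is 0.3MR², giving k ≡ I/(MR²) = 0.3.
The rolling condition ω = v/R makes the rotational term ½I(v/R)² = ½kMv², so KE_total = ½(1+k)Mv² = (13/20)Mv².
Setting this equal to Mgh gives the vertical rise h = (1+k)v₀²/(2g) = 1.3×5.09²/(2×9.8) = 1.718 m.
The distance along the slope is d = h/sinθ = 1.718/sin18.6° ≈ 5.39 m.

d ≈ 5.39 m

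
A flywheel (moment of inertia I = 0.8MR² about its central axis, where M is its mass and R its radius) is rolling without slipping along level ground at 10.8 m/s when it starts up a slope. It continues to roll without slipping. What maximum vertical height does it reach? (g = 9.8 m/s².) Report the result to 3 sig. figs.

For this body I = 0.8MR², i.e. k = I/(MR²) = 0.8.
Pure rolling means v = ωR; then KE = ½Mv² + ½I(v/R)² = ½(1+k)Mv² = (9/10)Mv².
At the top the kinetic energy is zero, so (9/10)Mv₀² = Mgh.
Thus h = (1+k)v₀²/(2g) = 1.8 × 10.8² / (2 × 9.8) ≈ 10.7 m.

h ≈ 10.7 m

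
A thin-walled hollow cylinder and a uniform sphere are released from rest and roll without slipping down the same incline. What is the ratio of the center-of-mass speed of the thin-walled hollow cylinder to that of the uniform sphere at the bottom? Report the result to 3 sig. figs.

v_ratio ≈ 0.837

Each satisfies Mgh = ½(1+k)Mv² with k = I/(MR²), so v ∝ 1/√(1+k).
For the thin-walled hollow cylinder k = 1; for the uniform sphere k = 0.4.
v₁/v₂ = √((1+k₂)/(1+k₁)) = √(1.4/2) ≈ 0.837.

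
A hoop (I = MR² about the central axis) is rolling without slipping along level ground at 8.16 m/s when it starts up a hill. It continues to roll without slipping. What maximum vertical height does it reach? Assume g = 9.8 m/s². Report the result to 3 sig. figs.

Here I = MR², so the shape factor k = I/(MR²) = 1.
The rolling condition ω = v/R makes the rotational term ½I(v/R)² = ½kMv², so KE_total = ½(1+k)Mv² = Mv².
At the top the kinetic energy is zero, so Mv₀² = Mgh.
Thus h = (1+k)v₀²/(2g) = 2 × 8.16² / (2 × 9.8) ≈ 6.79 m.

h ≈ 6.79 m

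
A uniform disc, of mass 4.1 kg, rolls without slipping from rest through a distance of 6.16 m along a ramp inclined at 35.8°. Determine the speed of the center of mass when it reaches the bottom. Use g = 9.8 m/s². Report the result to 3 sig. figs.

Here I = (1/2)MR², so the shape factor k = I/(MR²) = 0.5.
Pure rolling means v = ωR; then KE = ½Mv² + ½I(v/R)² = ½(1+k)Mv² = (3/4)Mv².
The vertical drop is h = L sinθ = 6.16 × sin35.8° = 3.603 m.
Setting Mgh = (3/4)Mv² gives v = √(2gh/(1+k)) = √(2·9.8·3.603/1.5) ≈ 6.86 m/s.

v ≈ 6.86 m/s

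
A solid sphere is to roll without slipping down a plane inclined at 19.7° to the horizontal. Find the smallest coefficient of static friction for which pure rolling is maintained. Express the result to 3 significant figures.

The moment of inertia is (2/5)MR², giving k ≡ I/(MR²) = 0.4.
Along the incline Mg sinθ − f = Ma, and torque about the center fR = Iα = kMR²(a/R) gives f = kMa.
These give a = g sinθ/(1+k) and the required friction f = kMg sinθ/(1+k).
With N = Mg cosθ, the no-slip condition f ≤ μN gives μ_min = f/N = k tanθ/(1+k).
μ_min = 0.4 × tan19.7° / 1.4 ≈ 0.102.

μ_min ≈ 0.102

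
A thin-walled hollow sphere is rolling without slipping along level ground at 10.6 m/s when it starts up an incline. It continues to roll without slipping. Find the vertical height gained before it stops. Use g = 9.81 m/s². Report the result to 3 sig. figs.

For this body I = (2/3)MR², i.e. k = I/(MR²) = 2/3.
Rolling without slipping gives ω = v/R, so the total kinetic energy is ½Mv² + ½Iω² = ½(1+k)Mv² = (5/6)Mv².
All of this converts to potential energy at the highest point: (5/6)Mv₀² = Mgh.
Thus h = (1+k)v₀²/(2g) = 1.667 × 10.6² / (2 × 9.81) ≈ 9.54 m.

h ≈ 9.54 m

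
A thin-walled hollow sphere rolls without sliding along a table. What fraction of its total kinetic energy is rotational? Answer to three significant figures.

With I = (2/3)MR², the ratio k = I/(MR²) is 2/3.
With ω = v/R, KE_trans = ½Mv² and KE_rot = ½Iω² = ½kMv², so KE_total = ½(1+k)Mv².
The rotational fraction is therefore k/(1+k) = (2/3)/1.667 ≈ 0.400.

fraction ≈ 0.400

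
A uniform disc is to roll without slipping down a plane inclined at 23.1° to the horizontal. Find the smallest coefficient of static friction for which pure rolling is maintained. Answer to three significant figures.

The moment of inertia is (1/2)MR², giving k ≡ I/(MR²) = 0.5.
Newton's second law down the slope: Mg sinθ − f = Ma. The torque equation fR = Iα (with α = a/R) gives f = kMa.
These give a = g sinθ/(1+k) and the required friction f = kMg sinθ/(1+k).
With N = Mg cosθ, the no-slip condition f ≤ μN gives μ_min = f/N = k tanθ/(1+k).
μ_min = 0.5 × tan23.1° / 1.5 ≈ 0.142.

μ_min ≈ 0.142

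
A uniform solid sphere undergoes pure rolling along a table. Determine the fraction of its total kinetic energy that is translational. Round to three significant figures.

fraction ≈ 0.714

With I = (2/5)MR², the ratio k = I/(MR²) is 0.4.
Since ω = v/R, the translational part is ½Mv² and the rotational part is ½I(v/R)² = ½kMv²; the total is ½(1+k)Mv².
The translational fraction is therefore 1/(1+k) = 1/1.4 ≈ 0.714.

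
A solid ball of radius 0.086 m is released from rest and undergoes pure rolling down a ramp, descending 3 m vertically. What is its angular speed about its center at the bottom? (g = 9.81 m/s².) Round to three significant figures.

The moment of inertia is (2/5)MR², giving k ≡ I/(MR²) = 0.4.
Rolling without slipping gives ω = v/R, so the total kinetic energy is ½Mv² + ½Iω² = ½(1+k)Mv² = (7/10)Mv².
Energy conservation Mgh = ½(1+k)Mv² gives v = √(2gh/(1+k)) = √(2 × 9.81 × 3 / 1.4) = 6.484 m/s.
Then ω = v/R = 6.484 / 0.086 ≈ 75.4 rad/s.

ω ≈ 75.4 rad/s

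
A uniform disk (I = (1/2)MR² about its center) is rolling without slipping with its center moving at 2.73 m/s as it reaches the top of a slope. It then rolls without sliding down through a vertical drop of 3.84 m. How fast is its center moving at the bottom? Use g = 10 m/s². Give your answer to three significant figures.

The moment of inertia is (1/2)MR², giving k ≡ I/(MR²) = 0.5.
Rolling without slipping gives ω = v/R, so the total kinetic energy is ½Mv² + ½Iω² = ½(1+k)Mv² = (3/4)Mv².
Energy conservation: (3/4)Mv₀² + Mgh = (3/4)Mv², so v² = v₀² + 2gh/(1+k).
v = √(2.73² + 2×10×3.84/1.5) = √58.65 ≈ 7.66 m/s.

v ≈ 7.66 m/s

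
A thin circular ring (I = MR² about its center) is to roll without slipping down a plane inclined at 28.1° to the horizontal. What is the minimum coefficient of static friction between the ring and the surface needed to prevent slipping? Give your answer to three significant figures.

μ_min ≈ 0.267

The moment of inertia is MR², giving k ≡ I/(MR²) = 1.
Translational: Mg sinθ − f = Ma. Rotational about the CM: fR = Iα = kMRa, so f = kMa.
These give a = g sinθ/(1+k) and the required friction f = kMg sinθ/(1+k).
The normal force is N = Mg cosθ, so μ_min = f/N = k tanθ/(1+k).
μ_min = 1 × tan28.1° / 2 ≈ 0.267.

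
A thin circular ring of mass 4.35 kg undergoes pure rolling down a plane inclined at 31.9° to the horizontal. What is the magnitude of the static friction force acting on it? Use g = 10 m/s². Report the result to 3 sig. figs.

For this body I = MR², i.e. k = I/(MR²) = 1.
Newton's second law down the slope: Mg sinθ − f = Ma. The torque equation fR = Iα (with α = a/R) gives f = kMa.
Combining, a = g sinθ/(1+k) and f = kMa = kMg sinθ/(1+k).
f = 1 × 4.35 × 10 × sin31.9° / 2 ≈ 11.5 N.

f ≈ 11.5 N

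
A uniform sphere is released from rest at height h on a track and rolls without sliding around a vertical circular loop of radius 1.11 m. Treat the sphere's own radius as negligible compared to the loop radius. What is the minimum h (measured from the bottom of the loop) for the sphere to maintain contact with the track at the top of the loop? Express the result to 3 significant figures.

h_min ≈ 3.00 m

With I = (2/5)MR², the ratio k = I/(MR²) is 0.4.
At the top of the loop, the minimum-contact condition is Mg = Mv_top²/r, so v_top² = gr.
With ω = v/R, the kinetic energy at speed v is ½(1+k)Mv² = (7/10)Mv².
Energy conservation from release (height h) to the top (height 2r): Mgh = Mg(2r) + (7/10)M·gr.
Thus h_min = 2r + (1+k)r/2 = r(2 + 1.4/2) = 1.11 × 2.7 ≈ 3.00 m.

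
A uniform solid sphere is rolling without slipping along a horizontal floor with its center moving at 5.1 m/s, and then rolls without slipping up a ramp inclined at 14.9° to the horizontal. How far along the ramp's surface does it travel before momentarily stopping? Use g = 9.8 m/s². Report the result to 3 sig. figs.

d ≈ 7.23 m

With I = (2/5)MR², the ratio k = I/(MR²) is 0.4.
Since it rolls without slipping, ω = v/R and KE = ½Mv² + ½Iω² = ½(1+k)Mv² = (7/10)Mv².
Setting this equal to Mgh gives the vertical rise h = (1+k)v₀²/(2g) = 1.4×5.1²/(2×9.8) = 1.858 m.
Along the incline, d = h/sinθ = 1.858/sin14.9° ≈ 7.23 m.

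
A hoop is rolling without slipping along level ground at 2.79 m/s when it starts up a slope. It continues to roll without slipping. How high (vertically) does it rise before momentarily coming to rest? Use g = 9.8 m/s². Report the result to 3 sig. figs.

The moment of inertia is MR², giving k ≡ I/(MR²) = 1.
Pure rolling means v = ωR; then KE = ½Mv² + ½I(v/R)² = ½(1+k)Mv² = Mv².
All of this converts to potential energy at the highest point: Mv₀² = Mgh.
Thus h = (1+k)v₀²/(2g) = 2 × 2.79² / (2 × 9.8) ≈ 0.794 m.

h ≈ 0.794 m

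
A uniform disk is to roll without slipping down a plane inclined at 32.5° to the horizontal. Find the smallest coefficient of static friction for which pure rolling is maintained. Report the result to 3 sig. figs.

The moment of inertia is (1/2)MR², giving k ≡ I/(MR²) = 0.5.
Translational: Mg sinθ − f = Ma. Rotational about the CM: fR = Iα = kMRa, so f = kMa.
These give a = g sinθ/(1+k) and the required friction f = kMg sinθ/(1+k).
With N = Mg cosθ, the no-slip condition f ≤ μN gives μ_min = f/N = k tanθ/(1+k).
μ_min = 0.5 × tan32.5° / 1.5 ≈ 0.212.

μ_min ≈ 0.212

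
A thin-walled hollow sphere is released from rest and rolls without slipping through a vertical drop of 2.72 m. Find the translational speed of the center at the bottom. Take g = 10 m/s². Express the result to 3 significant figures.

For this body I = (2/3)MR², i.e. k = I/(MR²) = 2/3.
Since it rolls without slipping, ω = v/R and KE = ½Mv² + ½Iω² = ½(1+k)Mv² = (5/6)Mv².
Setting Mgh = (5/6)Mv² gives v = √(2gh/(1+k)) = √(2·10·2.72/1.667) ≈ 5.71 m/s.

v ≈ 5.71 m/s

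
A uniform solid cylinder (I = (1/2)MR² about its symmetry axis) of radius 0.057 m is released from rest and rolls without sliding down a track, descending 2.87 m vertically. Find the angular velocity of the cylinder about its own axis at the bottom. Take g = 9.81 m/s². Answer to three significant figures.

For this body I = (1/2)MR², i.e. k = I/(MR²) = 0.5.
Pure rolling means v = ωR; then KE = ½Mv² + ½I(v/R)² = ½(1+k)Mv² = (3/4)Mv².
Energy conservation Mgh = ½(1+k)Mv² gives v = √(2gh/(1+k)) = √(2 × 9.81 × 2.87 / 1.5) = 6.127 m/s.
Then ω = v/R = 6.127 / 0.057 ≈ 107 rad/s.

ω ≈ 107 rad/s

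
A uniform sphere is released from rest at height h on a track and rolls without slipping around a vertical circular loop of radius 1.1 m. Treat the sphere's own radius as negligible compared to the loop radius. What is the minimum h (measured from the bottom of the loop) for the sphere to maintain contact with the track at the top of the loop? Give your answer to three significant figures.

h_min ≈ 2.97 m

The moment of inertia is (2/5)MR², giving k ≡ I/(MR²) = 0.4.
At the top, contact is just lost when gravity alone supplies the centripetal force: Mg = Mv_top²/r, i.e. v_top² = gr.
With ω = v/R, the kinetic energy at speed v is ½(1+k)Mv² = (7/10)Mv².
Energy conservation from release (height h) to the top (height 2r): Mgh = Mg(2r) + (7/10)M·gr.
Thus h_min = 2r + (1+k)r/2 = r(2 + 1.4/2) = 1.1 × 2.7 ≈ 2.97 m.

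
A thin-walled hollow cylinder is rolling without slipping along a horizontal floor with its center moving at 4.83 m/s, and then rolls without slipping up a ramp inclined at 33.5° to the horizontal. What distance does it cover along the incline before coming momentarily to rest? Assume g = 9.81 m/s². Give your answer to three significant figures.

With I = MR², the ratio k = I/(MR²) is 1.
Rolling without slipping gives ω = v/R, so the total kinetic energy is ½Mv² + ½Iω² = ½(1+k)Mv² = Mv².
Setting this equal to Mgh gives the vertical rise h = (1+k)v₀²/(2g) = 2×4.83²/(2×9.81) = 2.378 m.
Along the incline, d = h/sinθ = 2.378/sin33.5° ≈ 4.31 m.

d ≈ 4.31 m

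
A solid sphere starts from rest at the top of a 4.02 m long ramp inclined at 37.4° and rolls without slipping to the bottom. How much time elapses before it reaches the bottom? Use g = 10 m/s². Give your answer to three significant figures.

With I = (2/5)MR², the ratio k = I/(MR²) is 0.4.
Along the incline Mg sinθ − f = Ma, and torque about the center fR = Iα = kMR²(a/R) gives f = kMa.
Hence a = g sinθ/(1+k) = 10×sin37.4°/1.4 = 4.338 m/s².
With constant a from rest, t = √(2L/a) = √(2·4.02/4.338) ≈ 1.36 s.

t ≈ 1.36 s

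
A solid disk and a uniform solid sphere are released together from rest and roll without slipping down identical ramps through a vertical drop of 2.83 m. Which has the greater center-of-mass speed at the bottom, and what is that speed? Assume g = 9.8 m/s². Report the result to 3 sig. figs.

For rolling without slipping, Mgh = ½(1+k)Mv² where k = I/(MR²), so v = √(2gh/(1+k)).
Solid disk: k = 0.5, giving v = √(2×9.8×2.83/1.5) = 6.081 m/s.
Uniform solid sphere: k = 0.4, giving v = √(2×9.8×2.83/1.4) = 6.294 m/s.
The smaller k wins: the uniform solid sphere, at ≈ 6.29 m/s.

the uniform solid sphere, at v ≈ 6.29 m/s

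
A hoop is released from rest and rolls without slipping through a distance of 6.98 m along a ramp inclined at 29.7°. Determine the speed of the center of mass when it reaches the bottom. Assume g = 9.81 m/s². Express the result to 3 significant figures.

v ≈ 5.82 m/s

For this body I = MR², i.e. k = I/(MR²) = 1.
Since it rolls without slipping, ω = v/R and KE = ½Mv² + ½Iω² = ½(1+k)Mv² = Mv².
The vertical drop is h = L sinθ = 6.98 × sin29.7° = 3.458 m.
Energy conservation: Mgh = Mv², so v = √(2gh/(1+k)) = √(2 × 9.81 × 3.458 / 2) ≈ 5.82 m/s.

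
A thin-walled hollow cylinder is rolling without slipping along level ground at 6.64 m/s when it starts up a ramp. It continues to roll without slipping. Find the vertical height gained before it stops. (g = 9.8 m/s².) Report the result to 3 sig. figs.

For this body I = MR², i.e. k = I/(MR²) = 1.
Rolling without slipping gives ω = v/R, so the total kinetic energy is ½Mv² + ½Iω² = ½(1+k)Mv² = Mv².
At the top the kinetic energy is zero, so Mv₀² = Mgh.
Thus h = (1+k)v₀²/(2g) = 2 × 6.64² / (2 × 9.8) ≈ 4.50 m.

h ≈ 4.50 m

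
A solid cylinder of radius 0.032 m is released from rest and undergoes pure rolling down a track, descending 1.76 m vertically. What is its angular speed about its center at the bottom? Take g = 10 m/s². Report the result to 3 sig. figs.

ω ≈ 151 rad/s

The moment of inertia is (1/2)MR², giving k ≡ I/(MR²) = 0.5.
The rolling condition ω = v/R makes the rotational term ½I(v/R)² = ½kMv², so KE_total = ½(1+k)Mv² = (3/4)Mv².
Energy conservation Mgh = ½(1+k)Mv² gives v = √(2gh/(1+k)) = √(2 × 10 × 1.76 / 1.5) = 4.844 m/s.
The angular speed follows from ω = v/R = 4.844/0.032 ≈ 151 rad/s.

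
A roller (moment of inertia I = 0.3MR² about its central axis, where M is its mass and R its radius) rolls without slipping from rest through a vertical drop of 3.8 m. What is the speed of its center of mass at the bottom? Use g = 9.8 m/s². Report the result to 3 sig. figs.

With I = 0.3MR², the ratio k = I/(MR²) is 0.3.
Pure rolling means v = ωR; then KE = ½Mv² + ½I(v/R)² = ½(1+k)Mv² = (13/20)Mv².
Energy conservation: Mgh = (13/20)Mv², so v = √(2gh/(1+k)) = √(2 × 9.8 × 3.8 / 1.3) ≈ 7.57 m/s.

v ≈ 7.57 m/s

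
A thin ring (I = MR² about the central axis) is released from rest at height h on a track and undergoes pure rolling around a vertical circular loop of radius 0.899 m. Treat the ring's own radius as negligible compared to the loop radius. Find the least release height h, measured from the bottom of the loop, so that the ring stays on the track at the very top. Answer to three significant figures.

h_min ≈ 2.70 m

With I = MR², the ratio k = I/(MR²) is 1.
At the top, contact is just lost when gravity alone supplies the centripetal force: Mg = Mv_top²/r, i.e. v_top² = gr.
With ω = v/R, the kinetic energy at speed v is ½(1+k)Mv² = Mv².
Energy conservation from release (height h) to the top (height 2r): Mgh = Mg(2r) + M·gr.
Thus h_min = 2r + (1+k)r/2 = r(2 + 2/2) = 0.899 × 3 ≈ 2.70 m.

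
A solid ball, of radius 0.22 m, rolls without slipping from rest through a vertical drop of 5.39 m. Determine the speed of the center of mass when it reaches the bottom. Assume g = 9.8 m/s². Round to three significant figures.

v ≈ 8.69 m/s

The moment of inertia is (2/5)MR², giving k ≡ I/(MR²) = 0.4.
Pure rolling means v = ωR; then KE = ½Mv² + ½I(v/R)² = ½(1+k)Mv² = (7/10)Mv².
Setting Mgh = (7/10)Mv² gives v = √(2gh/(1+k)) = √(2·9.8·5.39/1.4) ≈ 8.69 m/s.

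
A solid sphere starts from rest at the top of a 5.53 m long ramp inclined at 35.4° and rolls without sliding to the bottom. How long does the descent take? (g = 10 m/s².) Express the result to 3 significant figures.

t ≈ 1.63 s

With I = (2/5)MR², the ratio k = I/(MR²) is 0.4.
Newton's second law down the slope: Mg sinθ − f = Ma. The torque equation fR = Iα (with α = a/R) gives f = kMa.
Hence a = g sinθ/(1+k) = 10×sin35.4°/1.4 = 4.138 m/s².
With constant a from rest, t = √(2L/a) = √(2·5.53/4.138) ≈ 1.63 s.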